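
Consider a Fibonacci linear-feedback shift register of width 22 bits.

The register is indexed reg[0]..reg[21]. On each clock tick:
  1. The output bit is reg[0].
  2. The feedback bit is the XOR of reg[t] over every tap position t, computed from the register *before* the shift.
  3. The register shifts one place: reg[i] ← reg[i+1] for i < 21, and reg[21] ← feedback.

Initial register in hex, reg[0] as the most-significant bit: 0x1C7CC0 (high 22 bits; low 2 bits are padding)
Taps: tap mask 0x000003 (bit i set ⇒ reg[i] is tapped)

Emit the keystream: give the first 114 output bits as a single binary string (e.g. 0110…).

tick  register→output (feedback)
  0  0001110001111100110000→0 (0)
  1  0011100011111001100000→0 (0)
  2  0111000111110011000000→0 (1)
  3  1110001111100110000001→1 (0)
  4  1100011111001100000010→1 (0)
  5  1000111110011000000100→1 (1)
  6  0001111100110000001001→0 (0)
  7  0011111001100000010010→0 (0)
  8  0111110011000000100100→0 (1)
  9  1111100110000001001001→1 (0)
 10  1111001100000010010010→1 (0)
 11  1110011000000100100100→1 (0)
 12  1100110000001001001000→1 (0)
 13  1001100000010010010000→1 (1)
 14  0011000000100100100001→0 (0)
 15  0110000001001001000010→0 (1)
 16  1100000010010010000101→1 (0)
 17  1000000100100100001010→1 (1)
 18  0000001001001000010101→0 (0)
 19  0000010010010000101010→0 (0)
 20  0000100100100001010100→0 (0)
 21  0001001001000010101000→0 (0)
 22  0010010010000101010000→0 (0)
 23  0100100100001010100000→0 (1)
 24  1001001000010101000001→1 (1)
 25  0010010000101010000011→0 (0)
 26  0100100001010100000110→0 (1)
 27  1001000010101000001101→1 (1)
 28  0010000101010000011011→0 (0)
 29  0100001010100000110110→0 (1)
 30  1000010101000001101101→1 (1)
 31  0000101010000011011011→0 (0)
 32  0001010100000110110110→0 (0)
 33  0010101000001101101100→0 (0)
 34  0101010000011011011000→0 (1)
 35  1010100000110110110001→1 (1)
 36  0101000001101101100011→0 (1)
 37  1010000011011011000111→1 (1)
 38  0100000110110110001111→0 (1)
 39  1000001101101100011111→1 (1)
 40  0000011011011000111111→0 (0)
 41  0000110110110001111110→0 (0)
 42  0001101101100011111100→0 (0)
 43  0011011011000111111000→0 (0)
 44  0110110110001111110000→0 (1)
 45  1101101100011111100001→1 (0)
 46  1011011000111111000010→1 (1)
 47  0110110001111110000101→0 (1)
 48  1101100011111100001011→1 (0)
 49  1011000111111000010110→1 (1)
 50  0110001111110000101101→0 (1)
 51  1100011111100001011011→1 (0)
 52  1000111111000010110110→1 (1)
 53  0001111110000101101101→0 (0)
 54  0011111100001011011010→0 (0)
 55  0111111000010110110100→0 (1)
 56  1111110000101101101001→1 (0)
 57  1111100001011011010010→1 (0)
 58  1111000010110110100100→1 (0)
 59  1110000101101101001000→1 (0)
 60  1100001011011010010000→1 (0)
 61  1000010110110100100000→1 (1)
 62  0000101101101001000001→0 (0)
 63  0001011011010010000010→0 (0)
 64  0010110110100100000100→0 (0)
 65  0101101101001000001000→0 (1)
 66  1011011010010000010001→1 (1)
 67  0110110100100000100011→0 (1)
 68  1101101001000001000111→1 (0)
 69  1011010010000010001110→1 (1)
 70  0110100100000100011101→0 (1)
 71  1101001000001000111011→1 (0)
 72  1010010000010001110110→1 (1)
 73  0100100000100011101101→0 (1)
 74  1001000001000111011011→1 (1)
 75  0010000010001110110111→0 (0)
 76  0100000100011101101110→0 (1)
 77  1000001000111011011101→1 (1)
 78  0000010001110110111011→0 (0)
 79  0000100011101101110110→0 (0)
 80  0001000111011011101100→0 (0)
 81  0010001110110111011000→0 (0)
 82  0100011101101110110000→0 (1)
 83  1000111011011101100001→1 (1)
 84  0001110110111011000011→0 (0)
 85  0011101101110110000110→0 (0)
 86  0111011011101100001100→0 (1)
 87  1110110111011000011001→1 (0)
 88  1101101110110000110010→1 (0)
 89  1011011101100001100100→1 (1)
 90  0110111011000011001001→0 (1)
 91  1101110110000110010011→1 (0)
 92  1011101100001100100110→1 (1)
 93  0111011000011001001101→0 (1)
 94  1110110000110010011011→1 (0)
 95  1101100001100100110110→1 (0)
 96  1011000011001001101100→1 (1)
 97  0110000110010011011001→0 (1)
 98  1100001100100110110011→1 (0)
 99  1000011001001101100110→1 (1)
100  0000110010011011001101→0 (0)
101  0001100100110110011010→0 (0)
102  0011001001101100110100→0 (0)
103  0110010011011001101000→0 (1)
104  1100100110110011010001→1 (0)
105  1001001101100110100010→1 (1)
106  0010011011001101000101→0 (0)
107  0100110110011010001010→0 (1)
108  1001101100110100010101→1 (1)
109  0011011001101000101011→0 (0)
110  0110110011010001010110→0 (1)
111  1101100110100010101101→1 (0)
112  1011001101000101011010→1 (1)
113  0110011010001010110101→0 (1)

000111000111110011000000100100100001010100000110110110001111110000101101101001000001000111011011101100001100100110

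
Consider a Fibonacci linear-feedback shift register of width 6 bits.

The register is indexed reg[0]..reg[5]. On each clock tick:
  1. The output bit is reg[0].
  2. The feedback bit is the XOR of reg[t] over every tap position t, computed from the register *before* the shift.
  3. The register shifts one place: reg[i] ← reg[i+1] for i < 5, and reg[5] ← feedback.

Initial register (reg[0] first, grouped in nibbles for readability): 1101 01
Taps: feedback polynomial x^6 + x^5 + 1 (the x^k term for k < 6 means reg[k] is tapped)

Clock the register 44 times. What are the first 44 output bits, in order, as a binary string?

k : reg_k → out_k, fb_k
0: 110101 → 1, fb=0
1: 101010 → 1, fb=1
2: 010101 → 0, fb=1
3: 101011 → 1, fb=0
4: 010110 → 0, fb=0
5: 101100 → 1, fb=1
6: 011001 → 0, fb=1
7: 110011 → 1, fb=0
8: 100110 → 1, fb=1
9: 001101 → 0, fb=1
10: 011011 → 0, fb=1
11: 110111 → 1, fb=0
12: 101110 → 1, fb=1
13: 011101 → 0, fb=1
14: 111011 → 1, fb=0
15: 110110 → 1, fb=1
16: 101101 → 1, fb=0
17: 011010 → 0, fb=0
18: 110100 → 1, fb=1
19: 101001 → 1, fb=0
20: 010010 → 0, fb=0
21: 100100 → 1, fb=1
22: 001001 → 0, fb=1
23: 010011 → 0, fb=1
24: 100111 → 1, fb=0
25: 001110 → 0, fb=0
26: 011100 → 0, fb=0
27: 111000 → 1, fb=1
28: 110001 → 1, fb=0
29: 100010 → 1, fb=1
30: 000101 → 0, fb=1
31: 001011 → 0, fb=1
32: 010111 → 0, fb=1
33: 101111 → 1, fb=0
34: 011110 → 0, fb=0
35: 111100 → 1, fb=1
36: 111001 → 1, fb=0
37: 110010 → 1, fb=1
38: 100101 → 1, fb=0
39: 001010 → 0, fb=0
40: 010100 → 0, fb=0
41: 101000 → 1, fb=1
42: 010001 → 0, fb=1
43: 100011 → 1, fb=0

11010101100110111011010010011100010111100101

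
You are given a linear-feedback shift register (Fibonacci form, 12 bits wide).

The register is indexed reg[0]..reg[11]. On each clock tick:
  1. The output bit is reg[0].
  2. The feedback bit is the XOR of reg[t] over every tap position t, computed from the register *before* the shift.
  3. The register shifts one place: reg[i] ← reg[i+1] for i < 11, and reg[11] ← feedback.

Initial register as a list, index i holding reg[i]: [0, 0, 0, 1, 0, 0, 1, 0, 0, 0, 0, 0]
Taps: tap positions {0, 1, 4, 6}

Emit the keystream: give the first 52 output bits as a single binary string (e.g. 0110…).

tick  register→output (feedback)
  0  000100100000→0 (1)
  1  001001000001→0 (0)
  2  010010000010→0 (0)
  3  100100000100→1 (1)
  4  001000001001→0 (0)
  5  010000010010→0 (1)
  6  100000100101→1 (0)
  7  000001001010→0 (0)
  8  000010010100→0 (1)
  9  000100101001→0 (1)
 10  001001010011→0 (0)
 11  010010100110→0 (1)
 12  100101001101→1 (1)
 13  001010011011→0 (1)
 14  010100110111→0 (0)
 15  101001101110→1 (0)
 16  010011011100→0 (0)
 17  100110111000→1 (1)
 18  001101110001→0 (1)
 19  011011100011→0 (1)
 20  110111000111→1 (1)
 21  101110001111→1 (0)
 22  011100011110→0 (1)
 23  111000111101→1 (1)
 24  110001111011→1 (1)
 25  100011110111→1 (1)
 26  000111101111→0 (0)
 27  001111011110→0 (1)
 28  011110111101→0 (1)
 29  111101111011→1 (1)
 30  111011110111→1 (0)
 31  110111101110→1 (0)
 32  101111011100→1 (0)
 33  011110111000→0 (1)
 34  111101110001→1 (1)
 35  111011100011→1 (0)
 36  110111000110→1 (1)
 37  101110001101→1 (0)
 38  011100011010→0 (1)
 39  111000110101→1 (1)
 40  110001101011→1 (1)
 41  100011010111→1 (0)
 42  000110101110→0 (0)
 43  001101011100→0 (0)
 44  011010111000→0 (1)
 45  110101110001→1 (1)
 46  101011100011→1 (1)
 47  010111000111→0 (0)
 48  101110001110→1 (0)
 49  011100011100→0 (1)
 50  111000111001→1 (1)
 51  110001110011→1 (1)

0001001000001001010011011100011110111101110001101011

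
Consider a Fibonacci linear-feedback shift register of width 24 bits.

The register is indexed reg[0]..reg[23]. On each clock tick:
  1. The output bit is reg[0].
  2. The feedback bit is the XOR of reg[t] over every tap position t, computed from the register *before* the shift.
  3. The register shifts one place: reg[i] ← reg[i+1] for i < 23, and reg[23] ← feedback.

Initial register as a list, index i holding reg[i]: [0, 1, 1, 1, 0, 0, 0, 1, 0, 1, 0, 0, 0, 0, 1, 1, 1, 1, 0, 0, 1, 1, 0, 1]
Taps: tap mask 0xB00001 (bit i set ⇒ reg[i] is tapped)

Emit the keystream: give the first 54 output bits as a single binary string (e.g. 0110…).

011100010100001111001101111000100011101000110000101010

tick  register→output (feedback)
  0  011100010100001111001101→0 (1)
  1  111000101000011110011011→1 (1)
  2  110001010000111100110111→1 (1)
  3  100010100001111001101111→1 (0)
  4  000101000011110011011110→0 (0)
  5  001010000111100110111100→0 (0)
  6  010100001111001101111000→0 (1)
  7  101000011110011011110001→1 (0)
  8  010000111100110111100010→0 (0)
  9  100001111001101111000100→1 (0)
 10  000011110011011110001000→0 (1)
 11  000111100110111100010001→0 (1)
 12  001111001101111000100011→0 (1)
 13  011110011011110001000111→0 (0)
 14  111100110111100010001110→1 (1)
 15  111001101111000100011101→1 (0)
 16  110011011110001000111010→1 (0)
 17  100110111100010001110100→1 (0)
 18  001101111000100011101000→0 (1)
 19  011011110001000111010001→0 (1)
 20  110111100010001110100011→1 (0)
 21  101111000100011101000110→1 (0)
 22  011110001000111010001100→0 (0)
 23  111100010001110100011000→1 (0)
 24  111000100011101000110000→1 (1)
 25  110001000111010001100001→1 (0)
 26  100010001110100011000010→1 (1)
 27  000100011101000110000101→0 (0)
 28  001000111010001100001010→0 (1)
 29  010001110100011000010101→0 (0)
 30  100011101000110000101010→1 (0)
 31  000111010001100001010100→0 (1)
 32  001110100011000010101001→0 (0)
 33  011101000110000101010010→0 (0)
 34  111010001100001010100100→1 (0)
 35  110100011000010101001000→1 (0)
 36  101000110000101010010000→1 (1)
 37  010001100001010100100001→0 (1)
 38  100011000010101001000011→1 (0)
 39  000110000101010010000110→0 (1)
 40  001100001010100100001101→0 (1)
 41  011000010101001000011011→0 (0)
 42  110000101010010000110110→1 (0)
 43  100001010100100001101100→1 (1)
 44  000010101001000011011001→0 (0)
 45  000101010010000110110010→0 (0)
 46  001010100100001101100100→0 (1)
 47  010101001000011011001001→0 (0)
 48  101010010000110110010010→1 (1)
 49  010100100001101100100101→0 (0)
 50  101001000011011001001010→1 (0)
 51  010010000110110010010100→0 (1)
 52  100100001101100100101001→1 (1)
 53  001000011011001001010011→0 (1)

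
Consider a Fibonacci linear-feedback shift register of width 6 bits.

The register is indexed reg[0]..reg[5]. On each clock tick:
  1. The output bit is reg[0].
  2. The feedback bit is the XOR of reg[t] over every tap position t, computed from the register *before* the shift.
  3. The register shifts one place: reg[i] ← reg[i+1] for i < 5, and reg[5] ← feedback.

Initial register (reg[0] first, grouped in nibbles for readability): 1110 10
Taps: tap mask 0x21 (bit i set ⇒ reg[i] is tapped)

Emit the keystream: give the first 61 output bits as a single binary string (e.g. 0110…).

1110101011001101110110100100111000101111001010001100001000001

k : reg_k → out_k, fb_k
0: 111010 → 1, fb=1
1: 110101 → 1, fb=0
2: 101010 → 1, fb=1
3: 010101 → 0, fb=1
4: 101011 → 1, fb=0
5: 010110 → 0, fb=0
6: 101100 → 1, fb=1
7: 011001 → 0, fb=1
8: 110011 → 1, fb=0
9: 100110 → 1, fb=1
10: 001101 → 0, fb=1
11: 011011 → 0, fb=1
12: 110111 → 1, fb=0
13: 101110 → 1, fb=1
14: 011101 → 0, fb=1
15: 111011 → 1, fb=0
16: 110110 → 1, fb=1
17: 101101 → 1, fb=0
18: 011010 → 0, fb=0
19: 110100 → 1, fb=1
20: 101001 → 1, fb=0
21: 010010 → 0, fb=0
22: 100100 → 1, fb=1
23: 001001 → 0, fb=1
24: 010011 → 0, fb=1
25: 100111 → 1, fb=0
26: 001110 → 0, fb=0
27: 011100 → 0, fb=0
28: 111000 → 1, fb=1
29: 110001 → 1, fb=0
30: 100010 → 1, fb=1
31: 000101 → 0, fb=1
32: 001011 → 0, fb=1
33: 010111 → 0, fb=1
34: 101111 → 1, fb=0
35: 011110 → 0, fb=0
36: 111100 → 1, fb=1
37: 111001 → 1, fb=0
38: 110010 → 1, fb=1
39: 100101 → 1, fb=0
40: 001010 → 0, fb=0
41: 010100 → 0, fb=0
42: 101000 → 1, fb=1
43: 010001 → 0, fb=1
44: 100011 → 1, fb=0
45: 000110 → 0, fb=0
46: 001100 → 0, fb=0
47: 011000 → 0, fb=0
48: 110000 → 1, fb=1
49: 100001 → 1, fb=0
50: 000010 → 0, fb=0
51: 000100 → 0, fb=0
52: 001000 → 0, fb=0
53: 010000 → 0, fb=0
54: 100000 → 1, fb=1
55: 000001 → 0, fb=1
56: 000011 → 0, fb=1
57: 000111 → 0, fb=1
58: 001111 → 0, fb=1
59: 011111 → 0, fb=1
60: 111111 → 1, fb=0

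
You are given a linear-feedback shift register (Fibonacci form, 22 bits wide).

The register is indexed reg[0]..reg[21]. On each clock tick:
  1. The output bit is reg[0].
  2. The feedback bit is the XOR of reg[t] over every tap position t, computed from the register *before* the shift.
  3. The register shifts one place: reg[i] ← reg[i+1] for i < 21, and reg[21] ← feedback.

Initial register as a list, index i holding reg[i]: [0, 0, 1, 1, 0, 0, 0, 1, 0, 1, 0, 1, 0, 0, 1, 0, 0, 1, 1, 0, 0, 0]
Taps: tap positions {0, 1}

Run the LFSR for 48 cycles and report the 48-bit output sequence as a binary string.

001100010101001001100001010011111101101010001111

tick  register→output (feedback)
  0  0011000101010010011000→0 (0)
  1  0110001010100100110000→0 (1)
  2  1100010101001001100001→1 (0)
  3  1000101010010011000010→1 (1)
  4  0001010100100110000101→0 (0)
  5  0010101001001100001010→0 (0)
  6  0101010010011000010100→0 (1)
  7  1010100100110000101001→1 (1)
  8  0101001001100001010011→0 (1)
  9  1010010011000010100111→1 (1)
 10  0100100110000101001111→0 (1)
 11  1001001100001010011111→1 (1)
 12  0010011000010100111111→0 (0)
 13  0100110000101001111110→0 (1)
 14  1001100001010011111101→1 (1)
 15  0011000010100111111011→0 (0)
 16  0110000101001111110110→0 (1)
 17  1100001010011111101101→1 (0)
 18  1000010100111111011010→1 (1)
 19  0000101001111110110101→0 (0)
 20  0001010011111101101010→0 (0)
 21  0010100111111011010100→0 (0)
 22  0101001111110110101000→0 (1)
 23  1010011111101101010001→1 (1)
 24  0100111111011010100011→0 (1)
 25  1001111110110101000111→1 (1)
 26  0011111101101010001111→0 (0)
 27  0111111011010100011110→0 (1)
 28  1111110110101000111101→1 (0)
 29  1111101101010001111010→1 (0)
 30  1111011010100011110100→1 (0)
 31  1110110101000111101000→1 (0)
 32  1101101010001111010000→1 (0)
 33  1011010100011110100000→1 (1)
 34  0110101000111101000001→0 (1)
 35  1101010001111010000011→1 (0)
 36  1010100011110100000110→1 (1)
 37  0101000111101000001101→0 (1)
 38  1010001111010000011011→1 (1)
 39  0100011110100000110111→0 (1)
 40  1000111101000001101111→1 (1)
 41  0001111010000011011111→0 (0)
 42  0011110100000110111110→0 (0)
 43  0111101000001101111100→0 (1)
 44  1111010000011011111001→1 (0)
 45  1110100000110111110010→1 (0)
 46  1101000001101111100100→1 (0)
 47  1010000011011111001000→1 (1)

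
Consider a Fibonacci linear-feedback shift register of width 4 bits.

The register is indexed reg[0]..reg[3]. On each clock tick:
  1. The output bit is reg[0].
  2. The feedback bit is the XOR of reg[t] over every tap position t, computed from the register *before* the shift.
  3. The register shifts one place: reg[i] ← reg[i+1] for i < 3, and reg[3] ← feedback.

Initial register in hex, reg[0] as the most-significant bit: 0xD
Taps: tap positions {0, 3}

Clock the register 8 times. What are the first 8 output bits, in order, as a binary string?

11010110

step | reg (before) | out | fb
   0 | 1101 | 1 | 0
   1 | 1010 | 1 | 1
   2 | 0101 | 0 | 1
   3 | 1011 | 1 | 0
   4 | 0110 | 0 | 0
   5 | 1100 | 1 | 1
   6 | 1001 | 1 | 0
   7 | 0010 | 0 | 0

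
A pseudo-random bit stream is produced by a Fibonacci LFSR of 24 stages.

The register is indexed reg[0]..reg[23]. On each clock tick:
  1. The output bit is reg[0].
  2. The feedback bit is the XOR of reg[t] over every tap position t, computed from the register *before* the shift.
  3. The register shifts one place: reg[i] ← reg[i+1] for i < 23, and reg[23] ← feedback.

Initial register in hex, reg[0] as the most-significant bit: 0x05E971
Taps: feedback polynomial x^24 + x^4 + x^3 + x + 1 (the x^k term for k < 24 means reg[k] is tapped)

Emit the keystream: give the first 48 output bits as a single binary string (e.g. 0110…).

step | reg (before) | out | fb
   0 | 000001011110100101110001 | 0 | 0
   1 | 000010111101001011100010 | 0 | 1
   2 | 000101111010010111000101 | 0 | 1
   3 | 001011110100101110001011 | 0 | 1
   4 | 010111101001011100010111 | 0 | 1
   5 | 101111010010111000101111 | 1 | 1
   6 | 011110100101110001011111 | 0 | 1
   7 | 111101001011100010111111 | 1 | 1
   8 | 111010010111000101111111 | 1 | 1
   9 | 110100101110001011111111 | 1 | 1
  10 | 101001011100010111111111 | 1 | 1
  11 | 010010111000101111111111 | 0 | 0
  12 | 100101110001011111111110 | 1 | 0
  13 | 001011100010111111111100 | 0 | 1
  14 | 010111000101111111111001 | 0 | 1
  15 | 101110001011111111110011 | 1 | 1
  16 | 011100010111111111100111 | 0 | 0
  17 | 111000101111111111001110 | 1 | 0
  18 | 110001011111111110011100 | 1 | 0
  19 | 100010111111111100111000 | 1 | 0
  20 | 000101111111111001110000 | 0 | 1
  21 | 001011111111110011100001 | 0 | 1
  22 | 010111111111100111000011 | 0 | 1
  23 | 101111111111001110000111 | 1 | 1
  24 | 011111111110011100001111 | 0 | 1
  25 | 111111111100111000011111 | 1 | 0
  26 | 111111111001110000111110 | 1 | 0
  27 | 111111110011100001111100 | 1 | 0
  28 | 111111100111000011111000 | 1 | 0
  29 | 111111001110000111110000 | 1 | 0
  30 | 111110011100001111100000 | 1 | 0
  31 | 111100111000011111000000 | 1 | 1
  32 | 111001110000111110000001 | 1 | 0
  33 | 110011100001111100000010 | 1 | 1
  34 | 100111000011111000000101 | 1 | 1
  35 | 001110000111110000001011 | 0 | 0
  36 | 011100001111100000010110 | 0 | 0
  37 | 111000011111000000101100 | 1 | 0
  38 | 110000111110000001011000 | 1 | 0
  39 | 100001111100000010110000 | 1 | 1
  40 | 000011111000000101100001 | 0 | 1
  41 | 000111110000001011000011 | 0 | 0
  42 | 001111100000010110000110 | 0 | 0
  43 | 011111000000101100001100 | 0 | 1
  44 | 111110000001011000011001 | 1 | 0
  45 | 111100000010110000110010 | 1 | 1
  46 | 111000000101100001100101 | 1 | 0
  47 | 110000001011000011001010 | 1 | 0

000001011110100101110001011111111110011100001111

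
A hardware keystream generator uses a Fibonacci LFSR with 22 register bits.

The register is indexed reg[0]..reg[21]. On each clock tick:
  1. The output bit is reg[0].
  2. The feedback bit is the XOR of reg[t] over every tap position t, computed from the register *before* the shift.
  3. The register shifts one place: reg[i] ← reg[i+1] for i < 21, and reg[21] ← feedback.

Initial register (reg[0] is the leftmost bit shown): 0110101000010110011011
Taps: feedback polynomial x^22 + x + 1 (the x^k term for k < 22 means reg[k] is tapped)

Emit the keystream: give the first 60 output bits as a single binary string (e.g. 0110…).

011010100001011001101110111110001110101011001100001001001111

step | reg (before) | out | fb
   0 | 0110101000010110011011 | 0 | 1
   1 | 1101010000101100110111 | 1 | 0
   2 | 1010100001011001101110 | 1 | 1
   3 | 0101000010110011011101 | 0 | 1
   4 | 1010000101100110111011 | 1 | 1
   5 | 0100001011001101110111 | 0 | 1
   6 | 1000010110011011101111 | 1 | 1
   7 | 0000101100110111011111 | 0 | 0
   8 | 0001011001101110111110 | 0 | 0
   9 | 0010110011011101111100 | 0 | 0
  10 | 0101100110111011111000 | 0 | 1
  11 | 1011001101110111110001 | 1 | 1
  12 | 0110011011101111100011 | 0 | 1
  13 | 1100110111011111000111 | 1 | 0
  14 | 1001101110111110001110 | 1 | 1
  15 | 0011011101111100011101 | 0 | 0
  16 | 0110111011111000111010 | 0 | 1
  17 | 1101110111110001110101 | 1 | 0
  18 | 1011101111100011101010 | 1 | 1
  19 | 0111011111000111010101 | 0 | 1
  20 | 1110111110001110101011 | 1 | 0
  21 | 1101111100011101010110 | 1 | 0
  22 | 1011111000111010101100 | 1 | 1
  23 | 0111110001110101011001 | 0 | 1
  24 | 1111100011101010110011 | 1 | 0
  25 | 1111000111010101100110 | 1 | 0
  26 | 1110001110101011001100 | 1 | 0
  27 | 1100011101010110011000 | 1 | 0
  28 | 1000111010101100110000 | 1 | 1
  29 | 0001110101011001100001 | 0 | 0
  30 | 0011101010110011000010 | 0 | 0
  31 | 0111010101100110000100 | 0 | 1
  32 | 1110101011001100001001 | 1 | 0
  33 | 1101010110011000010010 | 1 | 0
  34 | 1010101100110000100100 | 1 | 1
  35 | 0101011001100001001001 | 0 | 1
  36 | 1010110011000010010011 | 1 | 1
  37 | 0101100110000100100111 | 0 | 1
  38 | 1011001100001001001111 | 1 | 1
  39 | 0110011000010010011111 | 0 | 1
  40 | 1100110000100100111111 | 1 | 0
  41 | 1001100001001001111110 | 1 | 1
  42 | 0011000010010011111101 | 0 | 0
  43 | 0110000100100111111010 | 0 | 1
  44 | 1100001001001111110101 | 1 | 0
  45 | 1000010010011111101010 | 1 | 1
  46 | 0000100100111111010101 | 0 | 0
  47 | 0001001001111110101010 | 0 | 0
  48 | 0010010011111101010100 | 0 | 0
  49 | 0100100111111010101000 | 0 | 1
  50 | 1001001111110101010001 | 1 | 1
  51 | 0010011111101010100011 | 0 | 0
  52 | 0100111111010101000110 | 0 | 1
  53 | 1001111110101010001101 | 1 | 1
  54 | 0011111101010100011011 | 0 | 0
  55 | 0111111010101000110110 | 0 | 1
  56 | 1111110101010001101101 | 1 | 0
  57 | 1111101010100011011010 | 1 | 0
  58 | 1111010101000110110100 | 1 | 0
  59 | 1110101010001101101000 | 1 | 0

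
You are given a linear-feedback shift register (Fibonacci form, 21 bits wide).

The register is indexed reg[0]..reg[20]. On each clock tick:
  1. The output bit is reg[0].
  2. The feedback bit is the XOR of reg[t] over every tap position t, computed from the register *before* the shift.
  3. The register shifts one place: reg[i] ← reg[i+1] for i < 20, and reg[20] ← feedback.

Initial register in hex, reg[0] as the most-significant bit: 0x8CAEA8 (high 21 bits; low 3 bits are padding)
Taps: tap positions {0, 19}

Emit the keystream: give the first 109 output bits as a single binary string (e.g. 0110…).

tick  register→output (feedback)
  0  100011001010111010101→1 (1)
  1  000110010101110101011→0 (1)
  2  001100101011101010111→0 (1)
  3  011001010111010101111→0 (1)
  4  110010101110101011111→1 (0)
  5  100101011101010111110→1 (0)
  6  001010111010101111100→0 (0)
  7  010101110101011111000→0 (0)
  8  101011101010111110000→1 (1)
  9  010111010101111100001→0 (0)
 10  101110101011111000010→1 (0)
 11  011101010111110000100→0 (0)
 12  111010101111100001000→1 (1)
 13  110101011111000010001→1 (1)
 14  101010111110000100011→1 (0)
 15  010101111100001000110→0 (1)
 16  101011111000010001101→1 (1)
 17  010111110000100011011→0 (1)
 18  101111100001000110111→1 (0)
 19  011111000010001101110→0 (1)
 20  111110000100011011101→1 (1)
 21  111100001000110111011→1 (0)
 22  111000010001101110110→1 (0)
 23  110000100011011101100→1 (1)
 24  100001000110111011001→1 (1)
 25  000010001101110110011→0 (1)
 26  000100011011101100111→0 (1)
 27  001000110111011001111→0 (1)
 28  010001101110110011111→0 (1)
 29  100011011101100111111→1 (0)
 30  000110111011001111110→0 (1)
 31  001101110110011111101→0 (0)
 32  011011101100111111010→0 (1)
 33  110111011001111110101→1 (1)
 34  101110110011111101011→1 (0)
 35  011101100111111010110→0 (1)
 36  111011001111110101101→1 (1)
 37  110110011111101011011→1 (0)
 38  101100111111010110110→1 (0)
 39  011001111110101101100→0 (0)
 40  110011111101011011000→1 (1)
 41  100111111010110110001→1 (1)
 42  001111110101101100011→0 (1)
 43  011111101011011000111→0 (1)
 44  111111010110110001111→1 (0)
 45  111110101101100011110→1 (0)
 46  111101011011000111100→1 (1)
 47  111010110110001111001→1 (1)
 48  110101101100011110011→1 (0)
 49  101011011000111100110→1 (0)
 50  010110110001111001100→0 (0)
 51  101101100011110011000→1 (1)
 52  011011000111100110001→0 (0)
 53  110110001111001100010→1 (0)
 54  101100011110011000100→1 (1)
 55  011000111100110001001→0 (0)
 56  110001111001100010010→1 (0)
 57  100011110011000100100→1 (1)
 58  000111100110001001001→0 (0)
 59  001111001100010010010→0 (1)
 60  011110011000100100101→0 (0)
 61  111100110001001001010→1 (0)
 62  111001100010010010100→1 (1)
 63  110011000100100101001→1 (1)
 64  100110001001001010011→1 (0)
 65  001100010010010100110→0 (1)
 66  011000100100101001101→0 (0)
 67  110001001001010011010→1 (0)
 68  100010010010100110100→1 (1)
 69  000100100101001101001→0 (0)
 70  001001001010011010010→0 (1)
 71  010010010100110100101→0 (0)
 72  100100101001101001010→1 (0)
 73  001001010011010010100→0 (0)
 74  010010100110100101000→0 (0)
 75  100101001101001010000→1 (1)
 76  001010011010010100001→0 (0)
 77  010100110100101000010→0 (1)
 78  101001101001010000101→1 (1)
 79  010011010010100001011→0 (1)
 80  100110100101000010111→1 (0)
 81  001101001010000101110→0 (1)
 82  011010010100001011101→0 (0)
 83  110100101000010111010→1 (0)
 84  101001010000101110100→1 (1)
 85  010010100001011101001→0 (0)
 86  100101000010111010010→1 (0)
 87  001010000101110100100→0 (0)
 88  010100001011101001000→0 (0)
 89  101000010111010010000→1 (1)
 90  010000101110100100001→0 (0)
 91  100001011101001000010→1 (0)
 92  000010111010010000100→0 (0)
 93  000101110100100001000→0 (0)
 94  001011101001000010000→0 (0)
 95  010111010010000100000→0 (0)
 96  101110100100001000000→1 (1)
 97  011101001000010000001→0 (0)
 98  111010010000100000010→1 (0)
 99  110100100001000000100→1 (1)
100  101001000010000001001→1 (1)
101  010010000100000010011→0 (1)
102  100100001000000100111→1 (0)
103  001000010000001001110→0 (1)
104  010000100000010011101→0 (0)
105  100001000000100111010→1 (0)
106  000010000001001110100→0 (0)
107  000100000010011101000→0 (0)
108  001000000100111010000→0 (0)

1000110010101110101011111000010001101110110011111101011011000111100110001001001010011010010100001011101001000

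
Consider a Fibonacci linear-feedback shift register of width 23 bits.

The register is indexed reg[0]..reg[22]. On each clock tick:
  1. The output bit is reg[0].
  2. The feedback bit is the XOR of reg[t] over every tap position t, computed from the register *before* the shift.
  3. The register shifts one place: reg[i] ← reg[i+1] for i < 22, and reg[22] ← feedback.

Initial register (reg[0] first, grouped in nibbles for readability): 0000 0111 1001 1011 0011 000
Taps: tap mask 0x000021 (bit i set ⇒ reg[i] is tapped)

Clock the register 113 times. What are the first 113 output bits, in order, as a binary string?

00000111100110110011000111101001111110100001100110101101011100100101100000000110011100101011000110010000010010010

tick  register→output (feedback)
  0  00000111100110110011000→0 (1)
  1  00001111001101100110001→0 (1)
  2  00011110011011001100011→0 (1)
  3  00111100110110011000111→0 (1)
  4  01111001101100110001111→0 (0)
  5  11110011011001100011110→1 (1)
  6  11100110110011000111101→1 (0)
  7  11001101100110001111010→1 (0)
  8  10011011001100011110100→1 (1)
  9  00110110011000111101001→0 (1)
 10  01101100110001111010011→0 (1)
 11  11011001100011110100111→1 (1)
 12  10110011000111101001111→1 (1)
 13  01100110001111010011111→0 (1)
 14  11001100011110100111111→1 (0)
 15  10011000111101001111110→1 (1)
 16  00110001111010011111101→0 (0)
 17  01100011110100111111010→0 (0)
 18  11000111101001111110100→1 (0)
 19  10001111010011111101000→1 (0)
 20  00011110100111111010000→0 (1)
 21  00111101001111110100001→0 (1)
 22  01111010011111101000011→0 (0)
 23  11110100111111010000110→1 (0)
 24  11101001111110100001100→1 (1)
 25  11010011111101000011001→1 (1)
 26  10100111111010000110011→1 (0)
 27  01001111110100001100110→0 (1)
 28  10011111101000011001101→1 (0)
 29  00111111010000110011010→0 (1)
 30  01111110100001100110101→0 (1)
 31  11111101000011001101011→1 (0)
 32  11111010000110011010110→1 (1)
 33  11110100001100110101101→1 (0)
 34  11101000011001101011010→1 (1)
 35  11010000110011010110101→1 (1)
 36  10100001100110101101011→1 (1)
 37  01000011001101011010111→0 (0)
 38  10000110011010110101110→1 (0)
 39  00001100110101101011100→0 (1)
 40  00011001101011010111001→0 (0)
 41  00110011010110101110010→0 (0)
 42  01100110101101011100100→0 (1)
 43  11001101011010111001001→1 (0)
 44  10011010110101110010010→1 (1)
 45  00110101101011100100101→0 (1)
 46  01101011010111001001011→0 (0)
 47  11010110101110010010110→1 (0)
 48  10101101011100100101100→1 (0)
 49  01011010111001001011000→0 (0)
 50  10110101110010010110000→1 (0)
 51  01101011100100101100000→0 (0)
 52  11010111001001011000000→1 (0)
 53  10101110010010110000000→1 (0)
 54  01011100100101100000000→0 (1)
 55  10111001001011000000001→1 (1)
 56  01110010010110000000011→0 (0)
 57  11100100101100000000110→1 (0)
 58  11001001011000000001100→1 (1)
 59  10010010110000000011001→1 (1)
 60  00100101100000000110011→0 (1)
 61  01001011000000001100111→0 (0)
 62  10010110000000011001110→1 (0)
 63  00101100000000110011100→0 (1)
 64  01011000000001100111001→0 (0)
 65  10110000000011001110010→1 (1)
 66  01100000000110011100101→0 (0)
 67  11000000001100111001010→1 (1)
 68  10000000011001110010101→1 (1)
 69  00000000110011100101011→0 (0)
 70  00000001100111001010110→0 (0)
 71  00000011001110010101100→0 (0)
 72  00000110011100101011000→0 (1)
 73  00001100111001010110001→0 (1)
 74  00011001110010101100011→0 (0)
 75  00110011100101011000110→0 (0)
 76  01100111001010110001100→0 (1)
 77  11001110010101100011001→1 (0)
 78  10011100101011000110010→1 (0)
 79  00111001010110001100100→0 (0)
 80  01110010101100011001000→0 (0)
 81  11100101011000110010000→1 (0)
 82  11001010110001100100000→1 (1)
 83  10010101100011001000001→1 (0)
 84  00101011000110010000010→0 (0)
 85  01010110001100100000100→0 (1)
 86  10101100011001000001001→1 (0)
 87  01011000110010000010010→0 (0)
 88  10110001100100000100100→1 (1)
 89  01100011001000001001001→0 (0)
 90  11000110010000010010010→1 (0)
 91  10001100100000100100100→1 (0)
 92  00011001000001001001000→0 (0)
 93  00110010000010010010000→0 (0)
 94  01100100000100100100000→0 (1)
 95  11001000001001001000001→1 (1)
 96  10010000010010010000011→1 (1)
 97  00100000100100100000111→0 (0)
 98  01000001001001000001110→0 (0)
 99  10000010010010000011100→1 (1)
100  00000100100100000111001→0 (1)
101  00001001001000001110011→0 (0)
102  00010010010000011100110→0 (0)
103  00100100100000111001100→0 (1)
104  01001001000001110011001→0 (0)
105  10010010000011100110010→1 (1)
106  00100100000111001100101→0 (1)
107  01001000001110011001011→0 (0)
108  10010000011100110010110→1 (1)
109  00100000111001100101101→0 (0)
110  01000001110011001011010→0 (0)
111  10000011100110010110100→1 (1)
112  00000111001100101101001→0 (1)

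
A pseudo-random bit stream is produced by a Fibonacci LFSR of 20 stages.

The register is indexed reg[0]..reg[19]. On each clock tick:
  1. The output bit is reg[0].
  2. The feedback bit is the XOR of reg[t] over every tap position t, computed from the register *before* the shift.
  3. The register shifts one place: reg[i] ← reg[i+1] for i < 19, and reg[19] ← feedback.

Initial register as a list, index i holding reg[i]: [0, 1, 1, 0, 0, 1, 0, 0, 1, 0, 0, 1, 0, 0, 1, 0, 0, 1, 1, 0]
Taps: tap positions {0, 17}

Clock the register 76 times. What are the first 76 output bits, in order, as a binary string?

step | reg (before) | out | fb
   0 | 01100100100100100110 | 0 | 1
   1 | 11001001001001001101 | 1 | 0
   2 | 10010010010010011010 | 1 | 1
   3 | 00100100100100110101 | 0 | 1
   4 | 01001001001001101011 | 0 | 0
   5 | 10010010010011010110 | 1 | 0
   6 | 00100100100110101100 | 0 | 1
   7 | 01001001001101011001 | 0 | 0
   8 | 10010010011010110010 | 1 | 1
   9 | 00100100110101100101 | 0 | 1
  10 | 01001001101011001011 | 0 | 0
  11 | 10010011010110010110 | 1 | 0
  12 | 00100110101100101100 | 0 | 1
  13 | 01001101011001011001 | 0 | 0
  14 | 10011010110010110010 | 1 | 1
  15 | 00110101100101100101 | 0 | 1
  16 | 01101011001011001011 | 0 | 0
  17 | 11010110010110010110 | 1 | 0
  18 | 10101100101100101100 | 1 | 0
  19 | 01011001011001011000 | 0 | 0
  20 | 10110010110010110000 | 1 | 1
  21 | 01100101100101100001 | 0 | 0
  22 | 11001011001011000010 | 1 | 1
  23 | 10010110010110000101 | 1 | 0
  24 | 00101100101100001010 | 0 | 0
  25 | 01011001011000010100 | 0 | 1
  26 | 10110010110000101001 | 1 | 1
  27 | 01100101100001010011 | 0 | 0
  28 | 11001011000010100110 | 1 | 0
  29 | 10010110000101001100 | 1 | 0
  30 | 00101100001010011000 | 0 | 0
  31 | 01011000010100110000 | 0 | 0
  32 | 10110000101001100000 | 1 | 1
  33 | 01100001010011000001 | 0 | 0
  34 | 11000010100110000010 | 1 | 1
  35 | 10000101001100000101 | 1 | 0
  36 | 00001010011000001010 | 0 | 0
  37 | 00010100110000010100 | 0 | 1
  38 | 00101001100000101001 | 0 | 0
  39 | 01010011000001010010 | 0 | 0
  40 | 10100110000010100100 | 1 | 0
  41 | 01001100000101001000 | 0 | 0
  42 | 10011000001010010000 | 1 | 1
  43 | 00110000010100100001 | 0 | 0
  44 | 01100000101001000010 | 0 | 0
  45 | 11000001010010000100 | 1 | 0
  46 | 10000010100100001000 | 1 | 1
  47 | 00000101001000010001 | 0 | 0
  48 | 00001010010000100010 | 0 | 0
  49 | 00010100100001000100 | 0 | 1
  50 | 00101001000010001001 | 0 | 0
  51 | 01010010000100010010 | 0 | 0
  52 | 10100100001000100100 | 1 | 0
  53 | 01001000010001001000 | 0 | 0
  54 | 10010000100010010000 | 1 | 1
  55 | 00100001000100100001 | 0 | 0
  56 | 01000010001001000010 | 0 | 0
  57 | 10000100010010000100 | 1 | 0
  58 | 00001000100100001000 | 0 | 0
  59 | 00010001001000010000 | 0 | 0
  60 | 00100010010000100000 | 0 | 0
  61 | 01000100100001000000 | 0 | 0
  62 | 10001001000010000000 | 1 | 1
  63 | 00010010000100000001 | 0 | 0
  64 | 00100100001000000010 | 0 | 0
  65 | 01001000010000000100 | 0 | 1
  66 | 10010000100000001001 | 1 | 1
  67 | 00100001000000010011 | 0 | 0
  68 | 01000010000000100110 | 0 | 1
  69 | 10000100000001001101 | 1 | 0
  70 | 00001000000010011010 | 0 | 0
  71 | 00010000000100110100 | 0 | 1
  72 | 00100000001001101001 | 0 | 0
  73 | 01000000010011010010 | 0 | 0
  74 | 10000000100110100100 | 1 | 0
  75 | 00000001001101001000 | 0 | 0

0110010010010010011010110010110010110000101001100000101001000010001001000010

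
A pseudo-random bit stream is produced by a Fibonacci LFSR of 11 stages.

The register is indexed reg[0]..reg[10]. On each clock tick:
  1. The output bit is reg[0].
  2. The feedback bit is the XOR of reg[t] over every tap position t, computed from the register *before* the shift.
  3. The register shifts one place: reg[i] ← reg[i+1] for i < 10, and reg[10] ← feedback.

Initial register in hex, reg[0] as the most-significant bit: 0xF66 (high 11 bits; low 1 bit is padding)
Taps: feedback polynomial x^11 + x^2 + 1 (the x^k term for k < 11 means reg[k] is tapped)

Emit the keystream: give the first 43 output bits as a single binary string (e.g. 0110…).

k : reg_k → out_k, fb_k
0: 11110110011 → 1, fb=0
1: 11101100110 → 1, fb=0
2: 11011001100 → 1, fb=1
3: 10110011001 → 1, fb=0
4: 01100110010 → 0, fb=1
5: 11001100101 → 1, fb=1
6: 10011001011 → 1, fb=1
7: 00110010111 → 0, fb=1
8: 01100101111 → 0, fb=1
9: 11001011111 → 1, fb=1
10: 10010111111 → 1, fb=1
11: 00101111111 → 0, fb=1
12: 01011111111 → 0, fb=0
13: 10111111110 → 1, fb=0
14: 01111111100 → 0, fb=1
15: 11111111001 → 1, fb=0
16: 11111110010 → 1, fb=0
17: 11111100100 → 1, fb=0
18: 11111001000 → 1, fb=0
19: 11110010000 → 1, fb=0
20: 11100100000 → 1, fb=0
21: 11001000000 → 1, fb=1
22: 10010000001 → 1, fb=1
23: 00100000011 → 0, fb=1
24: 01000000111 → 0, fb=0
25: 10000001110 → 1, fb=1
26: 00000011101 → 0, fb=0
27: 00000111010 → 0, fb=0
28: 00001110100 → 0, fb=0
29: 00011101000 → 0, fb=0
30: 00111010000 → 0, fb=1
31: 01110100001 → 0, fb=1
32: 11101000011 → 1, fb=0
33: 11010000110 → 1, fb=1
34: 10100001101 → 1, fb=0
35: 01000011010 → 0, fb=0
36: 10000110100 → 1, fb=1
37: 00001101001 → 0, fb=0
38: 00011010010 → 0, fb=0
39: 00110100100 → 0, fb=1
40: 01101001001 → 0, fb=1
41: 11010010011 → 1, fb=1
42: 10100100111 → 1, fb=0

1111011001100101111111100100000011101000011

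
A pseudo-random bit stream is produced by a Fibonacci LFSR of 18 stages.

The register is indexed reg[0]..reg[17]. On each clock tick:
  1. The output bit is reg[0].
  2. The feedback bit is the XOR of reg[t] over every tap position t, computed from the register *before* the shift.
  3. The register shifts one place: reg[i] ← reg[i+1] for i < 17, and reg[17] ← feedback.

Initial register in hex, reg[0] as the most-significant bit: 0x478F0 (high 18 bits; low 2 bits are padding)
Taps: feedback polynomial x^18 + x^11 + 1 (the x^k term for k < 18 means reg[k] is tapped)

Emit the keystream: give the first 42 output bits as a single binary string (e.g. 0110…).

k : reg_k → out_k, fb_k
0: 010001111000111100 → 0, fb=0
1: 100011110001111000 → 1, fb=0
2: 000111100011110000 → 0, fb=1
3: 001111000111100001 → 0, fb=1
4: 011110001111000011 → 0, fb=1
5: 111100011110000111 → 1, fb=1
6: 111000111100001111 → 1, fb=1
7: 110001111000011111 → 1, fb=1
8: 100011110000111111 → 1, fb=1
9: 000111100001111111 → 0, fb=1
10: 001111000011111111 → 0, fb=1
11: 011110000111111111 → 0, fb=1
12: 111100001111111111 → 1, fb=0
13: 111000011111111110 → 1, fb=0
14: 110000111111111100 → 1, fb=0
15: 100001111111111000 → 1, fb=0
16: 000011111111110000 → 0, fb=1
17: 000111111111100001 → 0, fb=1
18: 001111111111000011 → 0, fb=1
19: 011111111110000111 → 0, fb=0
20: 111111111100001110 → 1, fb=1
21: 111111111000011101 → 1, fb=1
22: 111111110000111011 → 1, fb=1
23: 111111100001110111 → 1, fb=0
24: 111111000011101110 → 1, fb=0
25: 111110000111011100 → 1, fb=0
26: 111100001110111000 → 1, fb=1
27: 111000011101110001 → 1, fb=0
28: 110000111011100010 → 1, fb=0
29: 100001110111000100 → 1, fb=0
30: 000011101110001000 → 0, fb=0
31: 000111011100010000 → 0, fb=0
32: 001110111000100000 → 0, fb=0
33: 011101110001000000 → 0, fb=1
34: 111011100010000001 → 1, fb=1
35: 110111000100000011 → 1, fb=1
36: 101110001000000111 → 1, fb=1
37: 011100010000001111 → 0, fb=0
38: 111000100000011110 → 1, fb=1
39: 110001000000111101 → 1, fb=1
40: 100010000001111011 → 1, fb=0
41: 000100000011110110 → 0, fb=1

010001111000111100001111111111000011101110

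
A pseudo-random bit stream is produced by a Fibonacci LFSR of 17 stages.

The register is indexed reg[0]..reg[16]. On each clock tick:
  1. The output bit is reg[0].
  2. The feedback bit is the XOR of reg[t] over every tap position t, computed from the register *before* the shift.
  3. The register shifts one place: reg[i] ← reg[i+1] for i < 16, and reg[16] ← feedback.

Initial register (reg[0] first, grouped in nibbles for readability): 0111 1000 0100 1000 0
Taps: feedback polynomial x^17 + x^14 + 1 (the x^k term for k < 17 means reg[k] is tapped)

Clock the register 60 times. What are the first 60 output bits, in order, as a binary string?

tick  register→output (feedback)
  0  01111000010010000→0 (0)
  1  11110000100100000→1 (1)
  2  11100001001000001→1 (1)
  3  11000010010000011→1 (1)
  4  10000100100000111→1 (0)
  5  00001001000001110→0 (1)
  6  00010010000011101→0 (1)
  7  00100100000111011→0 (0)
  8  01001000001110110→0 (1)
  9  10010000011101101→1 (0)
 10  00100000111011010→0 (0)
 11  01000001110110100→0 (1)
 12  10000011101101001→1 (1)
 13  00000111011010011→0 (0)
 14  00001110110100110→0 (1)
 15  00011101101001101→0 (1)
 16  00111011010011011→0 (0)
 17  01110110100110110→0 (1)
 18  11101101001101101→1 (0)
 19  11011010011011010→1 (1)
 20  10110100110110101→1 (0)
 21  01101001101101010→0 (0)
 22  11010011011010100→1 (0)
 23  10100110110101000→1 (1)
 24  01001101101010001→0 (0)
 25  10011011010100010→1 (1)
 26  00110110101000101→0 (1)
 27  01101101010001011→0 (0)
 28  11011010100010110→1 (0)
 29  10110101000101100→1 (0)
 30  01101010001011000→0 (0)
 31  11010100010110000→1 (1)
 32  10101000101100001→1 (1)
 33  01010001011000011→0 (0)
 34  10100010110000110→1 (0)
 35  01000101100001100→0 (1)
 36  10001011000011001→1 (1)
 37  00010110000110011→0 (0)
 38  00101100001100110→0 (1)
 39  01011000011001101→0 (1)
 40  10110000110011011→1 (1)
 41  01100001100110111→0 (1)
 42  11000011001101111→1 (0)
 43  10000110011011110→1 (0)
 44  00001100110111100→0 (1)
 45  00011001101111001→0 (0)
 46  00110011011110010→0 (0)
 47  01100110111100100→0 (1)
 48  11001101111001001→1 (1)
 49  10011011110010011→1 (1)
 50  00110111100100111→0 (1)
 51  01101111001001111→0 (1)
 52  11011110010011111→1 (0)
 53  10111100100111110→1 (0)
 54  01111001001111100→0 (1)
 55  11110010011111001→1 (1)
 56  11100100111110011→1 (1)
 57  11001001111100111→1 (0)
 58  10010011111001110→1 (0)
 59  00100111110011100→0 (1)

011110000100100000111011010011011010100010110000110011011110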